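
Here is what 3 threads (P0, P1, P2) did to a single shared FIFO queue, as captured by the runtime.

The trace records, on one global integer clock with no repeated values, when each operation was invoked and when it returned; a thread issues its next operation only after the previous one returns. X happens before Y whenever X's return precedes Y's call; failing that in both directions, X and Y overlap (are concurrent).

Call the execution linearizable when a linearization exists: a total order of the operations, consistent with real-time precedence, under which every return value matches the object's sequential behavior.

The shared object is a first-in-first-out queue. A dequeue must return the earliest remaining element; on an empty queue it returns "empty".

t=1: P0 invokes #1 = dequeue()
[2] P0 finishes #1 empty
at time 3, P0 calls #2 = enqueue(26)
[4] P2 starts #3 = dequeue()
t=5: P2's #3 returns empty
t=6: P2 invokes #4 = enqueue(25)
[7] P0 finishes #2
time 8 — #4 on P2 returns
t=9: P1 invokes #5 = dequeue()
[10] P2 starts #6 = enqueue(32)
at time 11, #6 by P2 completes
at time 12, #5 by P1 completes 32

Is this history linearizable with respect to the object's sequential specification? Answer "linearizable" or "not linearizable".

cut after 11 events: linearizable; cut after 12 events (#5 responds, time 12): not linearizable
6 completed operations, 6 real-time-consistent orders — every FIFO queue replay fails
one such order, #1, #2, #3, #4, #5, #6, breaks at step 3 where #3 dequeue() → empty is illegal
one such order, #1, #2, #3, #4, #6, #5, breaks at step 3 where #3 dequeue() → empty is illegal

not linearizable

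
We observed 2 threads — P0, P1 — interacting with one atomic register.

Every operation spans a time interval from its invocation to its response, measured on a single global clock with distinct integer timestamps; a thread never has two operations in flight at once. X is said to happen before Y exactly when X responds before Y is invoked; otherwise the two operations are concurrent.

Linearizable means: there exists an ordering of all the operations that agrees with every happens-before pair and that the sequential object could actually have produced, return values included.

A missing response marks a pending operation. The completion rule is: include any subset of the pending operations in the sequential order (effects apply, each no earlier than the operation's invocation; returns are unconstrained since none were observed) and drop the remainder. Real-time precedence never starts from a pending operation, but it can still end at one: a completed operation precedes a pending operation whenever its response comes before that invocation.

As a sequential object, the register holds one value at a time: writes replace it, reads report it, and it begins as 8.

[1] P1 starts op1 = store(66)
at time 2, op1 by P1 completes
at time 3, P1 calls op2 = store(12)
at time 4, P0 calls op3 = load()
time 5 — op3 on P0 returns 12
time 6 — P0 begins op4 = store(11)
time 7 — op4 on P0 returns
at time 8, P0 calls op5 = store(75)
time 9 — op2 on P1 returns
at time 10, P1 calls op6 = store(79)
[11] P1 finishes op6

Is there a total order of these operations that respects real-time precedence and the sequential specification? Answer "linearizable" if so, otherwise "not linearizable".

linearizable

a witness: op1, op2, op3, op4, op5, op6
after step 1 (op1 store(66)): value 66
after step 2 (op2 store(12)): value 12
after step 3 (op3 load() → 12): value 12
after step 4 (op4 store(11)): value 11
after step 5 (op5 store(75) (pending, included)): value 75
after step 6 (op6 store(79)): value 79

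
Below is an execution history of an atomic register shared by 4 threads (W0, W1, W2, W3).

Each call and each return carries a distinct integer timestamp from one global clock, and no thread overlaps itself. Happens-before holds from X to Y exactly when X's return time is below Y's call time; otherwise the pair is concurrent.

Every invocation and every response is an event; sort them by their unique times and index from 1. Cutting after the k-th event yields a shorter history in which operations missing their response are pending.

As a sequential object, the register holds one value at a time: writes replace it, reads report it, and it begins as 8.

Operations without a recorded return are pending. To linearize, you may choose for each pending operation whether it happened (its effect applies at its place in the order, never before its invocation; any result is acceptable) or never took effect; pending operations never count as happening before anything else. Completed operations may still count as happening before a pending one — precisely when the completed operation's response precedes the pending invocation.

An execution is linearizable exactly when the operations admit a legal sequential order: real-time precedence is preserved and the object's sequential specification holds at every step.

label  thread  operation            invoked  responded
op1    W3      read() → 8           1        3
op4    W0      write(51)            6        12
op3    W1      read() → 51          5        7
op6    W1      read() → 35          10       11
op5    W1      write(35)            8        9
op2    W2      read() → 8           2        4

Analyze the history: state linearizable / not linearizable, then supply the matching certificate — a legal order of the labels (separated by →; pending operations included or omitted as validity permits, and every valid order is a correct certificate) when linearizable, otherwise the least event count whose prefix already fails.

step 1: op1 read() → 8 — value 8
step 2: op2 read() → 8 — value 8
step 3: op4 write(51) — value 51
step 4: op3 read() → 51 — value 51
step 5: op5 write(35) — value 35
step 6: op6 read() → 35 — value 35

linearizable — witness: op1 → op2 → op4 → op3 → op5 → op6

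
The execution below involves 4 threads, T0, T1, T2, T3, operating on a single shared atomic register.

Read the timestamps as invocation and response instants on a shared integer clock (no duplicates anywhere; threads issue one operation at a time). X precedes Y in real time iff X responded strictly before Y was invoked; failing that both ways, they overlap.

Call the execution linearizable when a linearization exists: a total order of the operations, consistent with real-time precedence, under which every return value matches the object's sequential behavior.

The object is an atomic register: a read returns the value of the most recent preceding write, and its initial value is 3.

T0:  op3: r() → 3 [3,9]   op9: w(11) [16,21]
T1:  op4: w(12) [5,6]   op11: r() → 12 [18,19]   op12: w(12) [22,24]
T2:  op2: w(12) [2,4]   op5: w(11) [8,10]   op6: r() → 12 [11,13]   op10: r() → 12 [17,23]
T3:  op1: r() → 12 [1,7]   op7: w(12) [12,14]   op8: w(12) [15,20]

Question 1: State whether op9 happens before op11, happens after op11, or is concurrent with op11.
op9 spans [16,21], op11 spans [18,19]
the intervals overlap in both directions

concurrent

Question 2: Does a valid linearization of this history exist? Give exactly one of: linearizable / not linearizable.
a witness: op3, op2, op1, op4, op5, op7, op6, op8, op10, op11, op9, op12
step 1: op3 r() → 3 — value 3
step 2: op2 w(12) — value 12
step 3: op1 r() → 12 — value 12
step 4: op4 w(12) — value 12
step 5: op5 w(11) — value 11
step 6: op7 w(12) — value 12
step 7: op6 r() → 12 — value 12
step 8: op8 w(12) — value 12
step 9: op10 r() → 12 — value 12
step 10: op11 r() → 12 — value 12
step 11: op9 w(11) — value 11
step 12: op12 w(12) — value 12

linearizable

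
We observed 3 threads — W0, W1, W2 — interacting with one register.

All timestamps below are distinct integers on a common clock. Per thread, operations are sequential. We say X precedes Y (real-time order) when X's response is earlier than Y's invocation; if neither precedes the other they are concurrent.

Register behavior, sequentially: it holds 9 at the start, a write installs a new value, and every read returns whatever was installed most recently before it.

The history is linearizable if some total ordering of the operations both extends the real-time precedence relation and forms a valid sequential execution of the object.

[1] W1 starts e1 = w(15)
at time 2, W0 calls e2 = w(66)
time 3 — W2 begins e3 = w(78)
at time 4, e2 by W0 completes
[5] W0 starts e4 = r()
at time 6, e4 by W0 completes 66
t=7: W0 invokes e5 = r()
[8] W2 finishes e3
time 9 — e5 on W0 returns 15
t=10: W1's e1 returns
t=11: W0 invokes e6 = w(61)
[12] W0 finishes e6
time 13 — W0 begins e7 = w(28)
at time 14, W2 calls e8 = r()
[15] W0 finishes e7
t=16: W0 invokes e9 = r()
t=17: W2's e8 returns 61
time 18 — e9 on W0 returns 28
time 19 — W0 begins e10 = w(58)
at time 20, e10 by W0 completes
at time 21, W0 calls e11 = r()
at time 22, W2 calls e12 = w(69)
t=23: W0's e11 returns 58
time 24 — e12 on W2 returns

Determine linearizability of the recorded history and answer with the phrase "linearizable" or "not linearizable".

linearizable

a witness: e2, e4, e1, e5, e3, e6, e8, e7, e9, e10, e11, e12
after step 1 (e2 w(66)): value 66
after step 2 (e4 r() → 66): value 66
after step 3 (e1 w(15)): value 15
after step 4 (e5 r() → 15): value 15
after step 5 (e3 w(78)): value 78
after step 6 (e6 w(61)): value 61
after step 7 (e8 r() → 61): value 61
after step 8 (e7 w(28)): value 28
after step 9 (e9 r() → 28): value 28
after step 10 (e10 w(58)): value 58
after step 11 (e11 r() → 58): value 58
after step 12 (e12 w(69)): value 69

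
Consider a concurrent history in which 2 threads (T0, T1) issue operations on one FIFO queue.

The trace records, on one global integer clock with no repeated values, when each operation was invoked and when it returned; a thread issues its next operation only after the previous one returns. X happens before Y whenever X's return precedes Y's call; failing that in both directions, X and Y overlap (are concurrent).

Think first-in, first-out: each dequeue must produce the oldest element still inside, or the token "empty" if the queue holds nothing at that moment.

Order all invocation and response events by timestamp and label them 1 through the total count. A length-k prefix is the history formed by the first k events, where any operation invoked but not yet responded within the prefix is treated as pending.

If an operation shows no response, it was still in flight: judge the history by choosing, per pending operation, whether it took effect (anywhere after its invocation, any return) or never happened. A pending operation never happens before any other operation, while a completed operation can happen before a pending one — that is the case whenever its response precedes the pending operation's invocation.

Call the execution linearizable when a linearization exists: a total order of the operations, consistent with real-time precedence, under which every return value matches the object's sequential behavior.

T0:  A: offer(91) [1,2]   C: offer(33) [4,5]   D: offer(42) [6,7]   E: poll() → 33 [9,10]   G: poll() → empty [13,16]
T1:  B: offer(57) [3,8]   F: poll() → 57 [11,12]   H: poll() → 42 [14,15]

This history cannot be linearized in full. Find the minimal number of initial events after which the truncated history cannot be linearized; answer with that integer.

10

one valid order for events 1..9 is A, B, C, D:
after step 1 (A offer(91)): queue <91>
after step 2 (B offer(57)): queue <91,57>
after step 3 (C offer(33)): queue <91,57,33>
after step 4 (D offer(42)): queue <91,57,33,42>
at event 10 (E's time-10 response) nothing linearizes any more
sample order A, B, C, D, E stalls at step 5 — E poll() → 33 has no legal effect
sample order A, C, B, D, E stalls at step 5 — E poll() → 33 has no legal effect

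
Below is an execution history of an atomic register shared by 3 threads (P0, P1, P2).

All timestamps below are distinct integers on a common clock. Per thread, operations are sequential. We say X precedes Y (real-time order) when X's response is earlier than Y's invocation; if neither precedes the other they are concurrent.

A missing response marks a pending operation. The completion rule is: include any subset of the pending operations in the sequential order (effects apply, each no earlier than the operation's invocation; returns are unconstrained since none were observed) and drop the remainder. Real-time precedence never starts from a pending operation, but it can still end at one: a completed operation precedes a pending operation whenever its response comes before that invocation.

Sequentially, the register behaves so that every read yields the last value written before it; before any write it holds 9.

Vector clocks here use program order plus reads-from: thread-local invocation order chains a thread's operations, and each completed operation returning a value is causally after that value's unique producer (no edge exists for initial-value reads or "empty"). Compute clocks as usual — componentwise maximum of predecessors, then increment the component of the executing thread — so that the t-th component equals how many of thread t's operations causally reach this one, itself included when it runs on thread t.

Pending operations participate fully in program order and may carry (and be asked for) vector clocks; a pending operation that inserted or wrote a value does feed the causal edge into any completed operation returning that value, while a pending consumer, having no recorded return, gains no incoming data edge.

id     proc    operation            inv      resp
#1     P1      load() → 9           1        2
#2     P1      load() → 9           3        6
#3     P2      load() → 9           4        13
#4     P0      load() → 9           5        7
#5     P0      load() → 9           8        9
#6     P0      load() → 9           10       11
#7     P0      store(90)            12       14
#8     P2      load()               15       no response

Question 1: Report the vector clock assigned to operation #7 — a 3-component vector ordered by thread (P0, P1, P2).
(4, 0, 0)

invoked at 4, #3 has no predecessors; its own P2 bump gives (0, 0, 1)
invoked at 1, #1 has no predecessors; its own P1 bump gives (0, 1, 0)
invoked at 5, #4 has no predecessors; its own P0 bump gives (1, 0, 0)
invoked at 15, #8 merges VC(#3)=(0, 0, 1) and bumps P2's slot → (0, 0, 2)
invoked at 3, #2 merges VC(#1)=(0, 1, 0) and bumps P1's slot → (0, 2, 0)
invoked at 8, #5 merges VC(#4)=(1, 0, 0) and bumps P0's slot → (2, 0, 0)
invoked at 10, #6 merges VC(#5)=(2, 0, 0) and bumps P0's slot → (3, 0, 0)
invoked at 12, #7 merges VC(#6)=(3, 0, 0) and bumps P0's slot → (4, 0, 0)
target: VC(#7) = (4, 0, 0)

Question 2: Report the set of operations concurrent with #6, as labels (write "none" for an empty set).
#3

overlap test against #6 [10,11]: concurrent iff the interval meets 10..11
#1 [1,2]: before
#2 [3,6]: before
#3 [4,13]: concurrent
#4 [5,7]: before
#5 [8,9]: before
#7 [12,14]: after
#8 [15,…): after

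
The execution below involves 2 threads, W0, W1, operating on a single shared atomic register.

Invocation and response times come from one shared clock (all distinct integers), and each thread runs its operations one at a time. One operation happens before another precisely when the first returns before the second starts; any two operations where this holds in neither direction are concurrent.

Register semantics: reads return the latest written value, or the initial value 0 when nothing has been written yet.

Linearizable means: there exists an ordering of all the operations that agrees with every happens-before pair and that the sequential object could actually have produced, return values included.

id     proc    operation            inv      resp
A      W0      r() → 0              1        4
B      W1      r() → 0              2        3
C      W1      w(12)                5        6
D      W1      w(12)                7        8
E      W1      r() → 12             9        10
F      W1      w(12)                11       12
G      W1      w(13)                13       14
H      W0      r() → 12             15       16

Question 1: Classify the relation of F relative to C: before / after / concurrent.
Answer: after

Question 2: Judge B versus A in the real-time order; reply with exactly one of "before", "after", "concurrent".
Answer: concurrent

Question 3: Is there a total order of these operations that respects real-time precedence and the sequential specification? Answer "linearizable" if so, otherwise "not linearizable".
events 1..15 are fine; event 16 — the response of H at time 16 — makes the prefix non-linearizable
checked exhaustively: 2 real-time-consistent orders of 8 completed operations, zero legal atomic register replays
e.g. A, B, C, D, E, F, G, H: illegal at step 8, since H r() → 12 cannot apply there
e.g. B, A, C, D, E, F, G, H: illegal at step 8, since H r() → 12 cannot apply there

not linearizable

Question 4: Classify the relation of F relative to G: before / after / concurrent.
Answer: before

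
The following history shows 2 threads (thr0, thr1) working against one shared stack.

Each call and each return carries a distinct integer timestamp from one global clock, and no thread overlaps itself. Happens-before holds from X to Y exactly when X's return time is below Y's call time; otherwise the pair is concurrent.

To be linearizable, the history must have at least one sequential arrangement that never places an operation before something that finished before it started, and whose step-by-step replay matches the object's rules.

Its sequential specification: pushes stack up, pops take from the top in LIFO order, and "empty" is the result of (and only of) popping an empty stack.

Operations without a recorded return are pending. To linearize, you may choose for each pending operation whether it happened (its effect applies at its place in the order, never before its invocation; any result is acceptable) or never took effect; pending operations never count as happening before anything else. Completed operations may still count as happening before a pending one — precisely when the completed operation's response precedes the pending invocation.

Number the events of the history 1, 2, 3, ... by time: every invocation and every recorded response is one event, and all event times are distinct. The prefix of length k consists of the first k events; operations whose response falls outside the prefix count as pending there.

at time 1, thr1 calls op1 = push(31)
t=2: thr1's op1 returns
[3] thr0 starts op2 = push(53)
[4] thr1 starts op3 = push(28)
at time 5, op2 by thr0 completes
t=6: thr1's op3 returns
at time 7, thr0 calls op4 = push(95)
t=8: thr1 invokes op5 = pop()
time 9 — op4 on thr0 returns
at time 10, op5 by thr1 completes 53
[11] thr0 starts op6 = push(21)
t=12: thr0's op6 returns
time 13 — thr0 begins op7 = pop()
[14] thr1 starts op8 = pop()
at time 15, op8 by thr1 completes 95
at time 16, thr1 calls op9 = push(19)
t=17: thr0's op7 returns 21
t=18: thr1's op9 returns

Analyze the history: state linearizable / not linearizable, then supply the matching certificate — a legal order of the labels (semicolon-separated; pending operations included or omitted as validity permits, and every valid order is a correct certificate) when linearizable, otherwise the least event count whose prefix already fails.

step 1: op1 push(31) — stack <31>
step 2: op3 push(28) — stack <31,28>
step 3: op2 push(53) — stack <31,28,53>
step 4: op5 pop() → 53 — stack <31,28>
step 5: op4 push(95) — stack <31,28,95>
step 6: op6 push(21) — stack <31,28,95,21>
step 7: op7 pop() → 21 — stack <31,28,95>
step 8: op8 pop() → 95 — stack <31,28>
step 9: op9 push(19) — stack <31,28,19>

linearizable — witness: op1; op3; op2; op5; op4; op6; op7; op8; op9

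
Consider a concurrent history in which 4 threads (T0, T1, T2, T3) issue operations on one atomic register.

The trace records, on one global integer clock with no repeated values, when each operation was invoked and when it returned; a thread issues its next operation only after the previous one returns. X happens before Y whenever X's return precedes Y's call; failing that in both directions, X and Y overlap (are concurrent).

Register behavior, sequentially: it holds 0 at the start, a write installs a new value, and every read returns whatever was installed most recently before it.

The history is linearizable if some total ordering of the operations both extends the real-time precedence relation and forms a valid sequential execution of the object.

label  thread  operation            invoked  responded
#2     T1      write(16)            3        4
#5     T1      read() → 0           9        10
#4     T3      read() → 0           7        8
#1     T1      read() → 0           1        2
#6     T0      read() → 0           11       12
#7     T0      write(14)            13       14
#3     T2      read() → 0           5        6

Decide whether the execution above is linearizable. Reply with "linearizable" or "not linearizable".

not linearizable

events 1..5 are fine; event 6 — the response of #3 at time 6 — makes the prefix non-linearizable
exactly one order of the 3 completed ops respects real time; the atomic register replay fails
take #1, #2, #3: step 3 already fails, because #3 read() → 0 cannot occur there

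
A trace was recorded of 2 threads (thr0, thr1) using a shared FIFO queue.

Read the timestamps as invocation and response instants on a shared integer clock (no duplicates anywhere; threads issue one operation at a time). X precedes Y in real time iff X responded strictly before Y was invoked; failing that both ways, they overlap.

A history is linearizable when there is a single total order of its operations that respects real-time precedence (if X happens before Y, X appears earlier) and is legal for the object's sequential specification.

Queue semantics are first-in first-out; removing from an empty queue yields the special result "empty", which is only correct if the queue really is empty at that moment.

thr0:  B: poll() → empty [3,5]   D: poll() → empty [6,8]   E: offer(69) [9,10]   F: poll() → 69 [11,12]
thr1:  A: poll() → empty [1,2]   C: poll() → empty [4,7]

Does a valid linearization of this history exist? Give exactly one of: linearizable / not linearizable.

linearizable

a witness: A, B, C, D, E, F
after step 1 (A poll() → empty): queue <>
after step 2 (B poll() → empty): queue <>
after step 3 (C poll() → empty): queue <>
after step 4 (D poll() → empty): queue <>
after step 5 (E offer(69)): queue <69>
after step 6 (F poll() → 69): queue <>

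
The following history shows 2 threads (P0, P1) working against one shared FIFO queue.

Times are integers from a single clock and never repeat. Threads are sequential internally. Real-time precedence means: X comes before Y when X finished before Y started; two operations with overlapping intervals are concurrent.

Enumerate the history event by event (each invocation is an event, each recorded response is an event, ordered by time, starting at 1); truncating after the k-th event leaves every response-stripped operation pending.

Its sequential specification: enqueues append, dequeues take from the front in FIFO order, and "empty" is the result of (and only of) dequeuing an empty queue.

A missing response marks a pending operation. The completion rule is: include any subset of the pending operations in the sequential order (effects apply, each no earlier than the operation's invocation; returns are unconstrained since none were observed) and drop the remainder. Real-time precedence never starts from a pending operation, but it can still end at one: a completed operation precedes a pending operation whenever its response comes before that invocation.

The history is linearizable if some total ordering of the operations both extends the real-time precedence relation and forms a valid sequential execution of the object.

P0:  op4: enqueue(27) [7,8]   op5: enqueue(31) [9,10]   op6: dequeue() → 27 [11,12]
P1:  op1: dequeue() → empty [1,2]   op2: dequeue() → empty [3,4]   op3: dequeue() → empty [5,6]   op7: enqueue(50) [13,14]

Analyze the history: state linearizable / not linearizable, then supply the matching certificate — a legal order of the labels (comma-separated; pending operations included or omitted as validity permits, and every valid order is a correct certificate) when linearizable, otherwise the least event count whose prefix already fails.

linearizable — witness: op1, op2, op3, op4, op5, op6, op7

step 1: op1 dequeue() → empty — queue <>
step 2: op2 dequeue() → empty — queue <>
step 3: op3 dequeue() → empty — queue <>
step 4: op4 enqueue(27) — queue <27>
step 5: op5 enqueue(31) — queue <27,31>
step 6: op6 dequeue() → 27 — queue <31>
step 7: op7 enqueue(50) — queue <31,50>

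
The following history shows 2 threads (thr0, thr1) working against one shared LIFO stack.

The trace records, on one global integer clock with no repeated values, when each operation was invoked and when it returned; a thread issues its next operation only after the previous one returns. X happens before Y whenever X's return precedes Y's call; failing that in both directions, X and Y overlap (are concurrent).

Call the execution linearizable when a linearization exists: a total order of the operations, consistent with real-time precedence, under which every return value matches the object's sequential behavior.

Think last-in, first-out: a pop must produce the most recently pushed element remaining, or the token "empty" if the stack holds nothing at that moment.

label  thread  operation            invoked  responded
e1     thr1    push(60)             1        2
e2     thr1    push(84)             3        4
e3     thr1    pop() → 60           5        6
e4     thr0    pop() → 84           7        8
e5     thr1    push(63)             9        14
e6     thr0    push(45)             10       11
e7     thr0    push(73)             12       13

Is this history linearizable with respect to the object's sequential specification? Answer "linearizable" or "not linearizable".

the violation lands at event 6, e3's response at time 6: events 1..5 linearize, events 1..6 do not
a single order respects real time; the 3 completed LIFO stack operations fail replay along it
sample order e1, e2, e3 stalls at step 3 — e3 pop() → 60 has no legal effect

not linearizable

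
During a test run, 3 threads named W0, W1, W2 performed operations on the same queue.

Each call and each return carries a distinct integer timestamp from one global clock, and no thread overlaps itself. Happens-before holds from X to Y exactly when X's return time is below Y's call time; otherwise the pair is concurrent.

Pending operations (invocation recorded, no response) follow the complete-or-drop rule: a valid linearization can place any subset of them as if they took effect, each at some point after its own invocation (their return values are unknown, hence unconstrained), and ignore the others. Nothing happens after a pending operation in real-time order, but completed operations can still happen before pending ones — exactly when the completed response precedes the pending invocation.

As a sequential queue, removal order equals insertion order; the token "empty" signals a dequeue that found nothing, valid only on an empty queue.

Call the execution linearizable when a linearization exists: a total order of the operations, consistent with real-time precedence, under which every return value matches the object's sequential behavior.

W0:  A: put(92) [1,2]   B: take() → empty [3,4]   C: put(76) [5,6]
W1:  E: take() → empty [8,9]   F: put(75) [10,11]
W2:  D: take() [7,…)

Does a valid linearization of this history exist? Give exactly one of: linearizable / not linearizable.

cut after 3 events: linearizable; cut after 4 events (B responds, time 4): not linearizable
the sole real-time-consistent order of 2 completed operations fails the queue replay
one such order, A, B, breaks at step 2 where B take() → empty is illegal

not linearizable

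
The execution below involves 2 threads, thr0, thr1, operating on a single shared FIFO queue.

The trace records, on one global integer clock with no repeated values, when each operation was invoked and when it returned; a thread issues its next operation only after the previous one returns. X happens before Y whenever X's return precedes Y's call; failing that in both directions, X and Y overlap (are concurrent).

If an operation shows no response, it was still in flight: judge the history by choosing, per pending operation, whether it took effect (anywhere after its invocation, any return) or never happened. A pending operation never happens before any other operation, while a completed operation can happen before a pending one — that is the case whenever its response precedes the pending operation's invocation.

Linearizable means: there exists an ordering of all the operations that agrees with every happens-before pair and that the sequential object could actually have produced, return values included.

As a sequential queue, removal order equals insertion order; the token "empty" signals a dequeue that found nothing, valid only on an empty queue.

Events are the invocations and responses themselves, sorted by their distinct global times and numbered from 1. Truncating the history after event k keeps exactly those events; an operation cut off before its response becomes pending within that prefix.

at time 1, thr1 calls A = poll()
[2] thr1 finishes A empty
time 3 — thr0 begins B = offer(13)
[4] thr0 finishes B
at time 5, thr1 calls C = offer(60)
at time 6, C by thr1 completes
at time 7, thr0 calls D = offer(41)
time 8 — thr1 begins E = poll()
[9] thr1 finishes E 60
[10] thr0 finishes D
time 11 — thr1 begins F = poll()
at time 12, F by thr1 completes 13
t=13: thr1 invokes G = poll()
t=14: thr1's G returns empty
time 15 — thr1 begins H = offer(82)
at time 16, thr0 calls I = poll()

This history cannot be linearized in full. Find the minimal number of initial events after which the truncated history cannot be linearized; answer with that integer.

one valid order for events 1..8 is A, B, C:
step 1: A poll() → empty — queue <>
step 2: B offer(13) — queue <13>
step 3: C offer(60) — queue <13,60>
event 9 — E's response, time 9 — after it, nothing linearizes
no completion choice of the 1 pending operation (D) rescues it — every subset was tried
take A, B, C, E (pending dropped): step 4 already fails, because E poll() → 60 cannot occur there

9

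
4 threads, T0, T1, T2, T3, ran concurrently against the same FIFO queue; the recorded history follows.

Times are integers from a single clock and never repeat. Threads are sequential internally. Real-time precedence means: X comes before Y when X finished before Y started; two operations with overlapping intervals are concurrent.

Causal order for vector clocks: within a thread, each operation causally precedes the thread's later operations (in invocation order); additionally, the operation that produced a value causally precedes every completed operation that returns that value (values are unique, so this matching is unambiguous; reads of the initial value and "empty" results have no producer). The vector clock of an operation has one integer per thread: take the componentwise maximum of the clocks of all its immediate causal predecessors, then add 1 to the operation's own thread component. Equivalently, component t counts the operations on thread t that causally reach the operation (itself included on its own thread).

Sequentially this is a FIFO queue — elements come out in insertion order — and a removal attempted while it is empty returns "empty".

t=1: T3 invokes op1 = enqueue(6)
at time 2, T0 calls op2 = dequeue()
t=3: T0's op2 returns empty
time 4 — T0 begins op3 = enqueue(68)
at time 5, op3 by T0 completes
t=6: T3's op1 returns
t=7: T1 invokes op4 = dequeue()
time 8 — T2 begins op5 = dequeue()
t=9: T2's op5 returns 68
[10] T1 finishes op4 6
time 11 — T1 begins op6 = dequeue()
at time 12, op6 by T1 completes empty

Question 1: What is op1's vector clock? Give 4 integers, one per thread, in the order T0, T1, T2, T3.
(0, 0, 0, 1)

VC(op1, invoked at 1): no causal predecessors; +1 on T3 → (0, 0, 0, 1)
VC(op2, invoked at 2): no causal predecessors; +1 on T0 → (1, 0, 0, 0)
op4, invoked 7, takes VC(op1)=(0, 0, 0, 1) under max, adds 1 for T1 → (0, 1, 0, 1)
op3, invoked 4, takes VC(op2)=(1, 0, 0, 0) under max, adds 1 for T0 → (2, 0, 0, 0)
op6, invoked 11, takes VC(op4)=(0, 1, 0, 1) under max, adds 1 for T1 → (0, 2, 0, 1)
op5, invoked 8, takes VC(op3)=(2, 0, 0, 0) under max, adds 1 for T2 → (2, 0, 1, 0)
target: VC(op1) = (0, 0, 0, 1)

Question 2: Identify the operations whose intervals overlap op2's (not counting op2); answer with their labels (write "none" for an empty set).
op1

op2 runs from 2 to 3; window-overlapping ops are concurrent
op1 [1,6]: concurrent
op3 [4,5]: after
op4 [7,10]: after
op5 [8,9]: after
op6 [11,12]: after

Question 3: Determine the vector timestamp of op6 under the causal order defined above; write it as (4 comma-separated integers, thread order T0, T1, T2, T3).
(0, 2, 0, 1)

op1 (invocation 1): nothing precedes it; T3's component alone gives (0, 0, 0, 1)
op2 (invocation 2): nothing precedes it; T0's component alone gives (1, 0, 0, 0)
invoked at 7, op4 merges VC(op1)=(0, 0, 0, 1) and bumps T1's slot → (0, 1, 0, 1)
invoked at 4, op3 merges VC(op2)=(1, 0, 0, 0) and bumps T0's slot → (2, 0, 0, 0)
invoked at 11, op6 merges VC(op4)=(0, 1, 0, 1) and bumps T1's slot → (0, 2, 0, 1)
invoked at 8, op5 merges VC(op3)=(2, 0, 0, 0) and bumps T2's slot → (2, 0, 1, 0)
target: VC(op6) = (0, 2, 0, 1)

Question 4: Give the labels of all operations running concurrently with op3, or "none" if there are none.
op1

overlap test against op3 [4,5]: concurrent iff the interval meets 4..5
op1 [1,6]: concurrent
op2 [2,3]: before
op4 [7,10]: after
op5 [8,9]: after
op6 [11,12]: after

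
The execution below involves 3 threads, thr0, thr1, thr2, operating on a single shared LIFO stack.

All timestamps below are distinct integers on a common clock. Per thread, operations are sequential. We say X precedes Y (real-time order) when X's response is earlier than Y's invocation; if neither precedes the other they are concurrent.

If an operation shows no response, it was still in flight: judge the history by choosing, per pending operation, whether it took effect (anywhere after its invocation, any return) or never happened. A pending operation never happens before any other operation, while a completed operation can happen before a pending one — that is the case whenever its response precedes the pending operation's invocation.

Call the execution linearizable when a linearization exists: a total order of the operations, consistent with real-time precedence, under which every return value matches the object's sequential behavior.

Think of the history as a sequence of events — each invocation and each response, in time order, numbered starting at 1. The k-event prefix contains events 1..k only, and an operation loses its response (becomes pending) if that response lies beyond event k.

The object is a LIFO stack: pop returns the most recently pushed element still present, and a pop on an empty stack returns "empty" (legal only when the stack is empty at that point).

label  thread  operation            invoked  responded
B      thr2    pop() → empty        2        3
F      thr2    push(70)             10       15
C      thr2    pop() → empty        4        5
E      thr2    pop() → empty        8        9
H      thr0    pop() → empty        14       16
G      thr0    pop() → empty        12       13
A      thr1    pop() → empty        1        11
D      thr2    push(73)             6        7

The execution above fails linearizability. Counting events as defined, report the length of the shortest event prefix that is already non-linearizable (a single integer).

11

events 1..10 are still linearizable — one witness is B, C, D, A, E:
after step 1 (B pop() → empty): stack <>
after step 2 (C pop() → empty): stack <>
after step 3 (D push(73)): stack <73>
after step 4 (A pop() (pending, included)): stack <>
after step 5 (E pop() → empty): stack <>
with event 11 included (A responding at time 11), all real-time-consistent orders fail
every completion of the 1 pending operation (F) was checked; none linearizes
e.g. A, B, C, D, E (pending dropped): illegal at step 5, since E pop() → empty cannot apply there
e.g. B, A, C, D, E (pending dropped): illegal at step 5, since E pop() → empty cannot apply there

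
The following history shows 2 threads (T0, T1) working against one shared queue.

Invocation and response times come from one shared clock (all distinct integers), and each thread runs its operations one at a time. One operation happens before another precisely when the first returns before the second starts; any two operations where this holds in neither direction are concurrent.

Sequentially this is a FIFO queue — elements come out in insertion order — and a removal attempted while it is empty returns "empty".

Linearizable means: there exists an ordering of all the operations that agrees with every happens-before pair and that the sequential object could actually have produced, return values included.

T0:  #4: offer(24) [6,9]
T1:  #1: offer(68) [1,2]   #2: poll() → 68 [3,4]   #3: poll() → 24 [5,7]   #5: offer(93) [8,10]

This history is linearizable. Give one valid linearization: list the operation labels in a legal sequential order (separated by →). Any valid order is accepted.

after step 1 (#1 offer(68)): queue <68>
after step 2 (#2 poll() → 68): queue <>
after step 3 (#4 offer(24)): queue <24>
after step 4 (#3 poll() → 24): queue <>
after step 5 (#5 offer(93)): queue <93>

#1 → #2 → #4 → #3 → #5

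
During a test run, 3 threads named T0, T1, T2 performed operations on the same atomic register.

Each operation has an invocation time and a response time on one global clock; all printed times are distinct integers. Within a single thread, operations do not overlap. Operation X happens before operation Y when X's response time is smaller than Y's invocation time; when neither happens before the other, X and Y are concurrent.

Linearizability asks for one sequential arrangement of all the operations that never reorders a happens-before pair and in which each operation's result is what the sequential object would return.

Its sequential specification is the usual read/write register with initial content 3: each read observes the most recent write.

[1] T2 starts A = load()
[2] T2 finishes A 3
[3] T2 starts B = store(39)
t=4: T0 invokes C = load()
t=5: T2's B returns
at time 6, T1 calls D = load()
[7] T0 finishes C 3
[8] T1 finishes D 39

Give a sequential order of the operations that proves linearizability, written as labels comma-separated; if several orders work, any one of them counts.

A, C, B, D

after step 1 (A load() → 3): value 3
after step 2 (C load() → 3): value 3
after step 3 (B store(39)): value 39
after step 4 (D load() → 39): value 39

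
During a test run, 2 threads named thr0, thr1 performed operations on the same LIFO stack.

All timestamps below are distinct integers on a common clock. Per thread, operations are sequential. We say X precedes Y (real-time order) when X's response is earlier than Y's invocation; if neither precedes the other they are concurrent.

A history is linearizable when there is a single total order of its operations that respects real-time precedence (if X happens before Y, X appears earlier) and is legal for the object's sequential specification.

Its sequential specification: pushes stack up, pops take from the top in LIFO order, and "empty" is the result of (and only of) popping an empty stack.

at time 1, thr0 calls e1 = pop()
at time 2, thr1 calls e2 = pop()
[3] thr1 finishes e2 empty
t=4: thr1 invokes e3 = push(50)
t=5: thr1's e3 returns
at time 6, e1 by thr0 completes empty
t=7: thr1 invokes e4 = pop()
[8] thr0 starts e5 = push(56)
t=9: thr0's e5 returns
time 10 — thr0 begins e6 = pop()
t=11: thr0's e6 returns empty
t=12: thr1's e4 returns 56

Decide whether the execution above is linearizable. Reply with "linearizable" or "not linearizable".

not linearizable

already the first 11 events (up to e6's response at time 11) admit no linearization; the first 10 still do
the 5 completed operations admit 3 real-time orders; each fails the LIFO stack replay
no escape via the 1 pending operation (e4): every completion choice fails
one such order, e1, e2, e3, e5, e6 (pending dropped), breaks at step 5 where e6 pop() → empty is illegal
one such order, e2, e1, e3, e5, e6 (pending dropped), breaks at step 5 where e6 pop() → empty is illegal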